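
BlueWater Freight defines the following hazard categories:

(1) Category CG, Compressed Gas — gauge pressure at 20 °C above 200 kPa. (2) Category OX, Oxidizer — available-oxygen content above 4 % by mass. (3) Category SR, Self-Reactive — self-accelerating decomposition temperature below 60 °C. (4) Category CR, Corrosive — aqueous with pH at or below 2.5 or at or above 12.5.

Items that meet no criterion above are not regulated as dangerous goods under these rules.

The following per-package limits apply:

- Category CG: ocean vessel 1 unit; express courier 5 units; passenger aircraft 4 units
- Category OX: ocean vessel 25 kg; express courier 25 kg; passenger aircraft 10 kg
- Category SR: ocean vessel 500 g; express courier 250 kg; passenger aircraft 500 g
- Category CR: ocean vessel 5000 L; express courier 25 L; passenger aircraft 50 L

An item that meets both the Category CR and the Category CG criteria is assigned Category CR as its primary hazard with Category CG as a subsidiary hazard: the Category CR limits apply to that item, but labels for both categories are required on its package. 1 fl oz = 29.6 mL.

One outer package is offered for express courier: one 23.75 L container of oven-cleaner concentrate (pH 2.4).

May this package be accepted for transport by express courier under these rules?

Yes

pH 2.4 meets the Category CR criterion (Corrosive), so the oven-cleaner concentrate is Category CR.
Category CR quantity: 23.75 L.
23.75 L is within the express courier limit of 25 L for Category CR.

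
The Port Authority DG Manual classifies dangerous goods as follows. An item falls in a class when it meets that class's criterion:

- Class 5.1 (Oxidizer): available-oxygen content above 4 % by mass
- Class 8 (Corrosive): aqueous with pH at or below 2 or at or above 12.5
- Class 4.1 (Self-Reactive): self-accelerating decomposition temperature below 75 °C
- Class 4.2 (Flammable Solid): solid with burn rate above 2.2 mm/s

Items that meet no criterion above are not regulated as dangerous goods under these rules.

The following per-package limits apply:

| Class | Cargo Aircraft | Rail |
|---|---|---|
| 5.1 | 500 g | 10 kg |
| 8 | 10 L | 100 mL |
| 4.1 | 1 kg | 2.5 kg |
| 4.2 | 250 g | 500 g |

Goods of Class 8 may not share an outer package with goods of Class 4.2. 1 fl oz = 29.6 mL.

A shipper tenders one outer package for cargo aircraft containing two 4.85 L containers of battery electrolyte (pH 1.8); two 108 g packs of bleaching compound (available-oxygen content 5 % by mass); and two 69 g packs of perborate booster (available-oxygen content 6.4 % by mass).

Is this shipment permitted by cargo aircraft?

The battery electrolyte has pH 1.8, which is ≤ 2, so it is Class 8 (Corrosive).
Bleaching compound: available-oxygen content 5 % by mass > 4 % by mass → Class 5.1 (Oxidizer).
With available-oxygen content 6.4 % by mass (> 4 % by mass), the perborate booster falls in Class 5.1.
Total Class 5.1: (two 108 g packs = 216 g) + (two 69 g packs = 138 g) = 354 g.
That is within the Class 5.1 cargo aircraft limit of 500 g.
Class 8 quantity: two 4.85 L containers = 9.7 L.
9.7 L is within the cargo aircraft limit of 10 L for Class 8.
The segregation rule (Class 8 with Class 4.2) does not apply to Class 5.1 with Class 8.
Every hazard class is within its cargo aircraft limit and no segregation rule is violated.

Yes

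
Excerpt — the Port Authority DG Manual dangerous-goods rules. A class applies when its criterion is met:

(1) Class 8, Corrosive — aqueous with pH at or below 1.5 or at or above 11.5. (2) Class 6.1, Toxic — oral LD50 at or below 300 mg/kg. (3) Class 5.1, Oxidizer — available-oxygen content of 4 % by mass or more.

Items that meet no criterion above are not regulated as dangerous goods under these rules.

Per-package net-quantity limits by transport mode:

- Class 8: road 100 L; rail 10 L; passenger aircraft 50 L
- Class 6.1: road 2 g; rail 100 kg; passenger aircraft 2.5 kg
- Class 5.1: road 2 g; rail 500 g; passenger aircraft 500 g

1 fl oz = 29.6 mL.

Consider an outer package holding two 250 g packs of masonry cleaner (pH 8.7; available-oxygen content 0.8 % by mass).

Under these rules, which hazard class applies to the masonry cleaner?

Not regulated

pH 8.7 is between 1.5 and 11.5, so Class 8 does not apply.
available-oxygen content 0.8 % by mass is not above 4 % by mass, so Class 5.1 does not apply.
No criterion is met, so the item is not regulated.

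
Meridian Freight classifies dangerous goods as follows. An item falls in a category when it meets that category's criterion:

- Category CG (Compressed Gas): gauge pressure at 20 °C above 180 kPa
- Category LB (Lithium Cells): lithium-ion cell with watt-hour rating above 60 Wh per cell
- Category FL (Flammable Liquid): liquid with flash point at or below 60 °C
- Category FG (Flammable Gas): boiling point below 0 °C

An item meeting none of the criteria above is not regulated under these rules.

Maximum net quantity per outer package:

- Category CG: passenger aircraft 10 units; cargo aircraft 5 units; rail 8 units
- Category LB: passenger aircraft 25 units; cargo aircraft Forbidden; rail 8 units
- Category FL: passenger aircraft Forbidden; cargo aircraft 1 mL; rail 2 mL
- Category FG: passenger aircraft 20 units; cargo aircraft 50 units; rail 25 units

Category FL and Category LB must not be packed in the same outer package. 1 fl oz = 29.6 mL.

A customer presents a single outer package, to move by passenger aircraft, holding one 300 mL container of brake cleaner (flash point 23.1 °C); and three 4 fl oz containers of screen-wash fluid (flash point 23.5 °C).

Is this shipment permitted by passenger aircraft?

The brake cleaner has flash point 23.1 °C, which is ≤ 60 °C, so it is Category FL (Flammable Liquid).
The screen-wash fluid has flash point 23.5 °C, which is ≤ 60 °C, so it is Category FL (Flammable Liquid).
Total Category FL: 300 mL + (three 4 fl oz containers = 355.2 mL) = 655.2 mL.
Category FL is Forbidden by passenger aircraft.

No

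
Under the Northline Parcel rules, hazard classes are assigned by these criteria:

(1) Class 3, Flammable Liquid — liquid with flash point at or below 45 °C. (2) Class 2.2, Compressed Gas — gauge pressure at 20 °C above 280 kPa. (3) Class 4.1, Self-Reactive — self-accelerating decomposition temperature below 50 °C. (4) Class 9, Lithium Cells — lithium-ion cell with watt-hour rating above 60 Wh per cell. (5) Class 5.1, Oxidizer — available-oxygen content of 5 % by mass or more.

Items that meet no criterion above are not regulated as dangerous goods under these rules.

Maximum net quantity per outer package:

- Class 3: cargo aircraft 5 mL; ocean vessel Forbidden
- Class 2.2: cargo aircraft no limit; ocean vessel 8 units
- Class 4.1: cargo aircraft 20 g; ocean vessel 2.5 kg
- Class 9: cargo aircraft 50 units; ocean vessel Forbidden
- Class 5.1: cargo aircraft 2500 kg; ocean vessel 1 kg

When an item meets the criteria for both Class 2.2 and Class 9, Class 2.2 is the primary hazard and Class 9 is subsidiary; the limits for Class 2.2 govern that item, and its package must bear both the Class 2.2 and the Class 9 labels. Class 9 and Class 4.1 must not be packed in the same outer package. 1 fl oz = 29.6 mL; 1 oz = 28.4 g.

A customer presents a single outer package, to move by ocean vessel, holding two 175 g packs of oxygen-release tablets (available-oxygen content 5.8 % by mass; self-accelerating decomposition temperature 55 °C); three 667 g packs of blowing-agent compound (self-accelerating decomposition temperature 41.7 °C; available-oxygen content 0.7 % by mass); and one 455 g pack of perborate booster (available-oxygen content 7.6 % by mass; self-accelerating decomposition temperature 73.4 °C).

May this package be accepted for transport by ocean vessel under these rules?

Yes

Available-oxygen content 5.8 % by mass meets the Class 5.1 criterion (Oxidizer), so the oxygen-release tablets are Class 5.1.
Blowing-agent compound: self-accelerating decomposition temperature 41.7 °C < 50 °C → Class 4.1 (Self-Reactive).
With available-oxygen content 7.6 % by mass (≥ 5 % by mass), the perborate booster falls in Class 5.1.
Class 5.1 net quantity: (two 175 g packs = 350 g) + 455 g = 805 g.
805 g is within the ocean vessel limit of 1 kg for Class 5.1.
Class 4.1 quantity: three 667 g packs = 2.001 kg.
2.001 kg is within the ocean vessel limit of 2.5 kg for Class 4.1.
The segregation rule (Class 9 with Class 4.1) does not apply to Class 5.1 with Class 4.1.
Every hazard class is within its ocean vessel limit and no segregation rule is violated.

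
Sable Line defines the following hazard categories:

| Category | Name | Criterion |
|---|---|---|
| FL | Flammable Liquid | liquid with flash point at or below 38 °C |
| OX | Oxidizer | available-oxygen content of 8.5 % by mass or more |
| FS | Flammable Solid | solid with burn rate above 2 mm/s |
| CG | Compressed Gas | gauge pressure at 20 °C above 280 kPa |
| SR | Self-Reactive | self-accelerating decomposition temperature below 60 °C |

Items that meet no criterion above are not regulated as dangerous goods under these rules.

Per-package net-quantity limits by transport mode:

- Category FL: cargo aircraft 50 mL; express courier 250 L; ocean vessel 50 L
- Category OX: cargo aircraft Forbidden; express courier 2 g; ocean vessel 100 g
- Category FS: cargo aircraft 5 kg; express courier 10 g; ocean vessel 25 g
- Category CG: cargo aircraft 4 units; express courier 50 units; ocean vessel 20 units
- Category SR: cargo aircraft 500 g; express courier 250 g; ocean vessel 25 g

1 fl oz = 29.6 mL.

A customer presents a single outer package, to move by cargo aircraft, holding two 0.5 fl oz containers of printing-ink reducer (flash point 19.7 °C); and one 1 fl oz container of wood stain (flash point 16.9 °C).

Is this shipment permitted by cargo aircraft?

No

Printing-ink reducer: flash point 19.7 °C ≤ 38 °C → Category FL (Flammable Liquid).
The wood stain has flash point 16.9 °C, which is ≤ 38 °C, so it is Category FL (Flammable Liquid).
Category FL net quantity: (two 0.5 fl oz containers = 29.6 mL) + (one 1 fl oz container = 29.6 mL) = 59.2 mL.
59.2 mL > 50 mL (cargo aircraft limit, Category FL) — over the limit.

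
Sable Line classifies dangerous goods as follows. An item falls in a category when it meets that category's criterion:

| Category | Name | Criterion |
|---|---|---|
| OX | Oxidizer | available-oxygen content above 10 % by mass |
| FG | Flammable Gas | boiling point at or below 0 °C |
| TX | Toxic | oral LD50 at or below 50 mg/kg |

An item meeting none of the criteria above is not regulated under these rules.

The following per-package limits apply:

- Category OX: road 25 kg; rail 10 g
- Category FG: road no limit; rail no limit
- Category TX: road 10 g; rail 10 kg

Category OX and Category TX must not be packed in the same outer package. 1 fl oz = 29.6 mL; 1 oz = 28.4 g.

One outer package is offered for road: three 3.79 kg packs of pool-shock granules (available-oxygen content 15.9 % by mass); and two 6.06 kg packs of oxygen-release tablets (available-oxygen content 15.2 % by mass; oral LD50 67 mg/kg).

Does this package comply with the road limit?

Yes

With available-oxygen content 15.9 % by mass (> 10 % by mass), the pool-shock granules fall in Category OX.
With available-oxygen content 15.2 % by mass (> 10 % by mass), the oxygen-release tablets fall in Category OX.
Category OX net quantity: (three 3.79 kg packs = 11.37 kg) + (two 6.06 kg packs = 12.12 kg) = 23.49 kg.
23.49 kg ≤ 25 kg (road limit, Category OX) — within limit.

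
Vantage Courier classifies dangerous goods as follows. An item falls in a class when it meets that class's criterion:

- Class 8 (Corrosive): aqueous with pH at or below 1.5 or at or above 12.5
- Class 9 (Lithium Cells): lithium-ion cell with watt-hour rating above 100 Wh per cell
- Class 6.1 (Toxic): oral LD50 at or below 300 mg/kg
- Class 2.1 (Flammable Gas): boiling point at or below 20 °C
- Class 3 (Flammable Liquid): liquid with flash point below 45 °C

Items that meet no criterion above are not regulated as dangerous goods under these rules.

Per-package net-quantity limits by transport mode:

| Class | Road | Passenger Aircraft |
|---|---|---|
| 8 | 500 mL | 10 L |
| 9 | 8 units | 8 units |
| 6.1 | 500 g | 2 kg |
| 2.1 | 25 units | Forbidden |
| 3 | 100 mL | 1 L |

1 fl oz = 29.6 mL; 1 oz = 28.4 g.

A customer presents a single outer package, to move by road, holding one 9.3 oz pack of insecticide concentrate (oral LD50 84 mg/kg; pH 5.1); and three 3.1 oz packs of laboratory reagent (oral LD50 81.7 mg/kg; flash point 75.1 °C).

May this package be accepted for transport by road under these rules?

The insecticide concentrate has oral LD50 84 mg/kg, which is ≤ 300 mg/kg, so it is Class 6.1 (Toxic).
The laboratory reagent has oral LD50 81.7 mg/kg, which is ≤ 300 mg/kg, so it is Class 6.1 (Toxic).
Class 6.1 net quantity: (one 9.3 oz pack = 264.12 g) + (three 3.1 oz packs = 264.12 g) = 528.24 g.
That exceeds the Class 6.1 road limit of 500 g.

No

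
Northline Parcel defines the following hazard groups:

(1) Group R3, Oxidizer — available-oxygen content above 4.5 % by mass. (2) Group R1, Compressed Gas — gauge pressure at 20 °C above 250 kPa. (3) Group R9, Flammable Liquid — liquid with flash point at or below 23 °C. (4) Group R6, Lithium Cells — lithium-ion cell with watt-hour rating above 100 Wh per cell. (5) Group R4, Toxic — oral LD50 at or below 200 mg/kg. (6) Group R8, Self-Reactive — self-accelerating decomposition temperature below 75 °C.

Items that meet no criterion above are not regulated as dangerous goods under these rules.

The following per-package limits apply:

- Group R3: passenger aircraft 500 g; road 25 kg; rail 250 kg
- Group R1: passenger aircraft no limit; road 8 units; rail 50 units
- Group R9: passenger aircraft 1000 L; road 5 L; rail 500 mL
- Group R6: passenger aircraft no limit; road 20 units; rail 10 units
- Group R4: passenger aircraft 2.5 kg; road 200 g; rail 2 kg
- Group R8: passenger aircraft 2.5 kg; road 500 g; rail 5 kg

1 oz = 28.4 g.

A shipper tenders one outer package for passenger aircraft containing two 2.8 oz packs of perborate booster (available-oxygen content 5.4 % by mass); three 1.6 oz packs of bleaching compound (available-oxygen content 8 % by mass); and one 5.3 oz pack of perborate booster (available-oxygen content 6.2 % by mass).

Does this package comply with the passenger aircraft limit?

Yes

With available-oxygen content 5.4 % by mass (> 4.5 % by mass), the perborate booster falls in Group R3.
Available-oxygen content 8 % by mass meets the Group R3 criterion (Oxidizer), so the bleaching compound is Group R3.
Perborate booster: available-oxygen content 6.2 % by mass > 4.5 % by mass → Group R3 (Oxidizer).
Group R3 net quantity: (two 2.8 oz packs = 159.04 g) + (three 1.6 oz packs = 136.32 g) + (one 5.3 oz pack = 150.52 g) = 445.88 g.
445.88 g is within the passenger aircraft limit of 500 g for Group R3.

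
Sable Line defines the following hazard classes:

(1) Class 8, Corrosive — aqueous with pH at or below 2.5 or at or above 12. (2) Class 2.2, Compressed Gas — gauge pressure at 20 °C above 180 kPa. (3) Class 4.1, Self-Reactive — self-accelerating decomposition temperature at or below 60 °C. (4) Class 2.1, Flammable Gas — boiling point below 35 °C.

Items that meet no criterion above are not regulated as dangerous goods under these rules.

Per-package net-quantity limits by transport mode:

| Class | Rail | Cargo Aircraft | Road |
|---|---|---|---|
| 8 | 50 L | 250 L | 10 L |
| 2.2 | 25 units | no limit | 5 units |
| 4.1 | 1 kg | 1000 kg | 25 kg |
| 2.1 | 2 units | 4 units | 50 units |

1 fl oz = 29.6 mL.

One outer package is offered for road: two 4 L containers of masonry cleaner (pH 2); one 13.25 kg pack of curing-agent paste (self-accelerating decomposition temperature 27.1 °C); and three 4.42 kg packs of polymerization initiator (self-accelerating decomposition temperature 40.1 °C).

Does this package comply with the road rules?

No

pH 2 meets the Class 8 criterion (Corrosive), so the masonry cleaner is Class 8.
With self-accelerating decomposition temperature 27.1 °C (≤ 60 °C), the curing-agent paste falls in Class 4.1.
Self-accelerating decomposition temperature 40.1 °C meets the Class 4.1 criterion (Self-Reactive), so the polymerization initiator is Class 4.1.
Class 4.1 net quantity: 13.25 kg + (three 4.42 kg packs = 13.26 kg) = 26.51 kg.
That exceeds the Class 4.1 road limit of 25 kg.
Class 8 quantity: two 4 L containers = 8 L.
8 L is within the road limit of 10 L for Class 8.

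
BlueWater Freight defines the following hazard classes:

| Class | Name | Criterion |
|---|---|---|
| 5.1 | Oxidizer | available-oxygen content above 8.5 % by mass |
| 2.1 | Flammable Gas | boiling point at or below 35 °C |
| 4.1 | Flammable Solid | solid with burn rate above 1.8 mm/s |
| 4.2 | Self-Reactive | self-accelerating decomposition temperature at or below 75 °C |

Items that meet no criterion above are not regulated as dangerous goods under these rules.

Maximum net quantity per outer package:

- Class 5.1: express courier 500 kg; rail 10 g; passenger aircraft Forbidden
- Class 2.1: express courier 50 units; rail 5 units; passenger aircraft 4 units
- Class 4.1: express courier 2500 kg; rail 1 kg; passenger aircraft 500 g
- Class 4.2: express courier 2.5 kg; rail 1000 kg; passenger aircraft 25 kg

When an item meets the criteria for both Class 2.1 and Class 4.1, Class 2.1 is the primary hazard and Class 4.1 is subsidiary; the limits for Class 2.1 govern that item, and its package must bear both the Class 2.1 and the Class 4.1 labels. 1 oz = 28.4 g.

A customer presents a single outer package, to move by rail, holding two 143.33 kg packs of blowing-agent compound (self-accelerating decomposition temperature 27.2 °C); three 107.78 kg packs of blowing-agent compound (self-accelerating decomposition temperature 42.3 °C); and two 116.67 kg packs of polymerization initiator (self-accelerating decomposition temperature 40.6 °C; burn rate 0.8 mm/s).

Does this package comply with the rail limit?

Self-accelerating decomposition temperature 27.2 °C meets the Class 4.2 criterion (Self-Reactive), so the blowing-agent compound is Class 4.2.
With self-accelerating decomposition temperature 42.3 °C (≤ 75 °C), the blowing-agent compound falls in Class 4.2.
With self-accelerating decomposition temperature 40.6 °C (≤ 75 °C), the polymerization initiator falls in Class 4.2.
Class 4.2 net quantity: (two 143.33 kg packs = 286.66 kg) + (three 107.78 kg packs = 323.34 kg) + (two 116.67 kg packs = 233.34 kg) = 843.34 kg.
That is within the Class 4.2 rail limit of 1000 kg.

Yes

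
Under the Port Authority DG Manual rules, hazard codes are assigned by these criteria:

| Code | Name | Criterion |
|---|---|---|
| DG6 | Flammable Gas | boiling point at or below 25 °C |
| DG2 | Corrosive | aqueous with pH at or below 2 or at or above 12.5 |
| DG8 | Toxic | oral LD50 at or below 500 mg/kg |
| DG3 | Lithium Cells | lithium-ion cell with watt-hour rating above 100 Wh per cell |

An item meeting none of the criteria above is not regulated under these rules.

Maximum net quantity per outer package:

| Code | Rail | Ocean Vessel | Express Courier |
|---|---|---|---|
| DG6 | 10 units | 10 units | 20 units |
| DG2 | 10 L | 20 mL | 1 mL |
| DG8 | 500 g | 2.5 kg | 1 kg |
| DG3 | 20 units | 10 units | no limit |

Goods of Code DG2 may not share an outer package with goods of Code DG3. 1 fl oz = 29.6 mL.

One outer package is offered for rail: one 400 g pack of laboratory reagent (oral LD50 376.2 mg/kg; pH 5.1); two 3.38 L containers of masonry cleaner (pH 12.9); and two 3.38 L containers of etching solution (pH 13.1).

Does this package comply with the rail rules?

Laboratory reagent: oral LD50 376.2 mg/kg ≤ 500 mg/kg → Code DG8 (Toxic).
Masonry cleaner: pH 12.9 ≥ 12.5 → Code DG2 (Corrosive).
With pH 13.1 (≥ 12.5), the etching solution falls in Code DG2.
Total Code DG2: (two 3.38 L containers = 6.76 L) + (two 3.38 L containers = 6.76 L) = 13.52 L.
13.52 L exceeds the rail limit of 10 L for Code DG2.
Code DG8 quantity: 400 g.
400 g is within the rail limit of 500 g for Code DG8.
The segregation rule (Code DG2 with Code DG3) does not apply to Code DG2 with Code DG8.

No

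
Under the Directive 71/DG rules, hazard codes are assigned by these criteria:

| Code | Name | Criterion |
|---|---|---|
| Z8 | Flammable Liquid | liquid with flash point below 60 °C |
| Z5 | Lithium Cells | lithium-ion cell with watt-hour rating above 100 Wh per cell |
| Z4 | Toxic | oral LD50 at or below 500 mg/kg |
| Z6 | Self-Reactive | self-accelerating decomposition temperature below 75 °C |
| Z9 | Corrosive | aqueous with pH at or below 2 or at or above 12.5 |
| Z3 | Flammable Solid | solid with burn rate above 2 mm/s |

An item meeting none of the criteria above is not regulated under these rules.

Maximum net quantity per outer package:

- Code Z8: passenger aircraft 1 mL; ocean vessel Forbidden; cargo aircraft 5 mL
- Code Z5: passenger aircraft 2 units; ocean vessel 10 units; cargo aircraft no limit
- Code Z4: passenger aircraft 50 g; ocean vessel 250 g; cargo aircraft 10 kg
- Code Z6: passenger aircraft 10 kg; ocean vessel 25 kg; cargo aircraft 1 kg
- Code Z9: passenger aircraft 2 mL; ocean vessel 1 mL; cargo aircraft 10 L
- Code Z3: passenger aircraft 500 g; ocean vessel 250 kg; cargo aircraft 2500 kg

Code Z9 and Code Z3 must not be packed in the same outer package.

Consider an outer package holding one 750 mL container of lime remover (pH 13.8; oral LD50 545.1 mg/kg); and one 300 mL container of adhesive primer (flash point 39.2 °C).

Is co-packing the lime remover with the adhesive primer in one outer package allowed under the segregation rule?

pH 13.8 meets the Code Z9 criterion (Corrosive), so the lime remover is Code Z9.
With flash point 39.2 °C (< 60 °C), the adhesive primer falls in Code Z8.
No segregation rule bars Code Z9 with Code Z8.

Yes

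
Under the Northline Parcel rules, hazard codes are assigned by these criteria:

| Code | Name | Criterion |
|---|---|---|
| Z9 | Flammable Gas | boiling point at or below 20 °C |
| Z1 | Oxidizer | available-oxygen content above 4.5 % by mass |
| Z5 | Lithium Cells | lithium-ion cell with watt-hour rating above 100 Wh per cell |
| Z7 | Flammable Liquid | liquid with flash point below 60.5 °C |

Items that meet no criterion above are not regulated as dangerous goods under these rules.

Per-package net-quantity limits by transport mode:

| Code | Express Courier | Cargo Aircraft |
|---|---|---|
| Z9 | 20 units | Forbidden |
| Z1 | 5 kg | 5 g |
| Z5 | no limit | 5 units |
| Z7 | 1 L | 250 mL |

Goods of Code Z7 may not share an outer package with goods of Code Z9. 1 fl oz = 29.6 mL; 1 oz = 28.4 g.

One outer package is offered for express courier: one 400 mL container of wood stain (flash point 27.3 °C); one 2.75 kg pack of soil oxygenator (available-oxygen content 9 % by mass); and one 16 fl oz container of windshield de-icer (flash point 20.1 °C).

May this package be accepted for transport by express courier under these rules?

Flash point 27.3 °C meets the Code Z7 criterion (Flammable Liquid), so the wood stain is Code Z7.
The soil oxygenator has available-oxygen content 9 % by mass, which is > 4.5 % by mass, so it is Code Z1 (Oxidizer).
With flash point 20.1 °C (< 60.5 °C), the windshield de-icer falls in Code Z7.
Code Z7 net quantity: 400 mL + (one 16 fl oz container = 473.6 mL) = 873.6 mL.
873.6 mL ≤ 1 L (express courier limit, Code Z7) — within limit.
Code Z1 quantity: 2.75 kg.
2.75 kg is within the express courier limit of 5 kg for Code Z1.
The segregation rule (Code Z7 with Code Z9) does not apply to Code Z7 with Code Z1.
Every hazard code is within its express courier limit and no segregation rule is violated.

Yes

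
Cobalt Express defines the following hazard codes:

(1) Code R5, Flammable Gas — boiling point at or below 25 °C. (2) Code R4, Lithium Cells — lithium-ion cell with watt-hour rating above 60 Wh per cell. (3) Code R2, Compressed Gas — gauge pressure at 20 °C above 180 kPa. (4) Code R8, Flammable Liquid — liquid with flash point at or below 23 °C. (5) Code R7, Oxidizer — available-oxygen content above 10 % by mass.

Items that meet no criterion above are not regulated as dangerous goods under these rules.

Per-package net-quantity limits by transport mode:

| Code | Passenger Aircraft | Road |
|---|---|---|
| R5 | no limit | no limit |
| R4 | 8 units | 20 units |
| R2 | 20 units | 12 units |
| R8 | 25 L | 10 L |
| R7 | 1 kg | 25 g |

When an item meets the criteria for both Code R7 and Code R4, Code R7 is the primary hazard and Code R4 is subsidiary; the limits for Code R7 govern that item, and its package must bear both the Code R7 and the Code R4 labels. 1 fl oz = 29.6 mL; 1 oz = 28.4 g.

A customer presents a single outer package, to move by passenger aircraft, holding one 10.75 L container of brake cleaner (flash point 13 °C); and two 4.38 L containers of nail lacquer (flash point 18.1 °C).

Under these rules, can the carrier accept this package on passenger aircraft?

Yes

Flash point 13 °C meets the Code R8 criterion (Flammable Liquid), so the brake cleaner is Code R8.
The nail lacquer has flash point 18.1 °C, which is ≤ 23 °C, so it is Code R8 (Flammable Liquid).
Code R8 net quantity: 10.75 L + (two 4.38 L containers = 8.76 L) = 19.51 L.
19.51 L is within the passenger aircraft limit of 25 L for Code R8.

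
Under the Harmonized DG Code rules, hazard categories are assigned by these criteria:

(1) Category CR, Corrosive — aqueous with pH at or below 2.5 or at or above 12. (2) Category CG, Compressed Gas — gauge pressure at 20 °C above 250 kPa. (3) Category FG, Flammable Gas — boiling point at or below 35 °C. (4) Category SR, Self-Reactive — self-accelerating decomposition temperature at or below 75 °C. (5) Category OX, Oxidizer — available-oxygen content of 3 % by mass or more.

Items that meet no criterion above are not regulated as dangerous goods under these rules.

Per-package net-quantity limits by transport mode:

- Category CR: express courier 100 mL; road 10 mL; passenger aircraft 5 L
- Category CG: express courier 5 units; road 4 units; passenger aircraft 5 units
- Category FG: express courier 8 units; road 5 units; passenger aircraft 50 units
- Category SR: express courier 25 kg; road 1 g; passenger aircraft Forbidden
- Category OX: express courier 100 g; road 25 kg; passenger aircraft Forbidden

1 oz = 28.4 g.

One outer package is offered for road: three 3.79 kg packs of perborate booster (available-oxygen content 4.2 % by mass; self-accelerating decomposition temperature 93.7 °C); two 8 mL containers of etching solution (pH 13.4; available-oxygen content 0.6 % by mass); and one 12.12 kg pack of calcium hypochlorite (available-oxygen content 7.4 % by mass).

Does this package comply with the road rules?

Available-oxygen content 4.2 % by mass meets the Category OX criterion (Oxidizer), so the perborate booster is Category OX.
Etching solution: pH 13.4 ≥ 12 → Category CR (Corrosive).
Available-oxygen content 7.4 % by mass meets the Category OX criterion (Oxidizer), so the calcium hypochlorite is Category OX.
Total Category OX: (three 3.79 kg packs = 11.37 kg) + 12.12 kg = 23.49 kg.
23.49 kg is within the road limit of 25 kg for Category OX.
Category CR quantity: two 8 mL containers = 16 mL.
That exceeds the Category CR road limit of 10 mL.

No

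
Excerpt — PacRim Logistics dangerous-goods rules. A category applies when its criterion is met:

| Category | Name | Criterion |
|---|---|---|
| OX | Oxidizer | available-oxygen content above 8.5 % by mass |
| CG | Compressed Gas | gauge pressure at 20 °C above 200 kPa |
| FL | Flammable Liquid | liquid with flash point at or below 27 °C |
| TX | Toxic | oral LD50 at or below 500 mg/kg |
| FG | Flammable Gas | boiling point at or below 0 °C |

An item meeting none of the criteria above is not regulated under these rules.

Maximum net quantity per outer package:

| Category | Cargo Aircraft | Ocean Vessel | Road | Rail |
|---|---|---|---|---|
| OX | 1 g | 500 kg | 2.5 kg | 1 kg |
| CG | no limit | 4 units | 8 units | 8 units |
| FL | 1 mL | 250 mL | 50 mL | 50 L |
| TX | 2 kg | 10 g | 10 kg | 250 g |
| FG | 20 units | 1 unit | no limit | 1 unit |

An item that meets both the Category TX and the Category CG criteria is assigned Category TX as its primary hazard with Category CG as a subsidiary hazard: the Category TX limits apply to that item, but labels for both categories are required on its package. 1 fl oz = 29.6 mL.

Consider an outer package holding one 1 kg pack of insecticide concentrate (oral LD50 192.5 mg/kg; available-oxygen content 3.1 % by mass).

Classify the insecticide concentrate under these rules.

Category TX

The insecticide concentrate has oral LD50 192.5 mg/kg, which is ≤ 500 mg/kg, so it is Category TX (Toxic).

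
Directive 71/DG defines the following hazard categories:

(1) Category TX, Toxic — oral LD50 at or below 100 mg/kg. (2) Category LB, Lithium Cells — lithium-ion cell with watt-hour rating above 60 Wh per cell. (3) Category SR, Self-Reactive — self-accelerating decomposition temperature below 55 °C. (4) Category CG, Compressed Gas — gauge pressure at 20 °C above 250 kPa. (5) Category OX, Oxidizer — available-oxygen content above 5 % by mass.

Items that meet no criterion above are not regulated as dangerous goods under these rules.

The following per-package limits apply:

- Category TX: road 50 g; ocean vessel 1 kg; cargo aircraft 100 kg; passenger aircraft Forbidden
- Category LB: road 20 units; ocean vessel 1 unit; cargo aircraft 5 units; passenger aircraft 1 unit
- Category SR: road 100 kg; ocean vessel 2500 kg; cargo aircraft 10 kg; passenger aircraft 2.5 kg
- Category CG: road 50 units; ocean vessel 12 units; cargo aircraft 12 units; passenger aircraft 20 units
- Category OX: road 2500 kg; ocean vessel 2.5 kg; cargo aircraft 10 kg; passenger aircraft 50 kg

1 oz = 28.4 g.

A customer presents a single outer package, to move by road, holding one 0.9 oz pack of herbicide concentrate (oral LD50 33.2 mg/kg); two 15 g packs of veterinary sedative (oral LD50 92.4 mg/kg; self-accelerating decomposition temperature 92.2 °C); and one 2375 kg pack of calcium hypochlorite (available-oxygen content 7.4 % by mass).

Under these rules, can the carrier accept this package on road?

The herbicide concentrate has oral LD50 33.2 mg/kg, which is ≤ 100 mg/kg, so it is Category TX (Toxic).
With oral LD50 92.4 mg/kg (≤ 100 mg/kg), the veterinary sedative falls in Category TX.
Calcium hypochlorite: available-oxygen content 7.4 % by mass > 5 % by mass → Category OX (Oxidizer).
Total Category TX: (one 0.9 oz pack = 25.56 g) + (two 15 g packs = 30 g) = 55.56 g.
That exceeds the Category TX road limit of 50 g.
Category OX quantity: 2375 kg.
That is within the Category OX road limit of 2500 kg.

No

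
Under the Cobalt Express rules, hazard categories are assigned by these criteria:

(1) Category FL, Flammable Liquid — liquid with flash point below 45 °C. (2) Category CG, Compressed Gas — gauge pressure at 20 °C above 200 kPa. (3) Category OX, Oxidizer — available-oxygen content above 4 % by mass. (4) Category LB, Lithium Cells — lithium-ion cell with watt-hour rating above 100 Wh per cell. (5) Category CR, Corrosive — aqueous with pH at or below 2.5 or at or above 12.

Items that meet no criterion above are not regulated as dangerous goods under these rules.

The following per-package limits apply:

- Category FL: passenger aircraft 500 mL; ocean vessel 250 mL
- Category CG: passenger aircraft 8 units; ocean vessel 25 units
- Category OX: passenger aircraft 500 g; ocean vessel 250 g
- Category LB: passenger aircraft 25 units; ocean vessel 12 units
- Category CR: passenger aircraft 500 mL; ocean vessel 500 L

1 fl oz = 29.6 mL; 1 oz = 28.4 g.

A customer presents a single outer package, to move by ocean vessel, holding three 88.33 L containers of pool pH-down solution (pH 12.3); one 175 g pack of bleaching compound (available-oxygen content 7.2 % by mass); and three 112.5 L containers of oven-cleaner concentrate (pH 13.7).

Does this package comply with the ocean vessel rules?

No

With pH 12.3 (≥ 12), the pool pH-down solution falls in Category CR.
The bleaching compound has available-oxygen content 7.2 % by mass, which is > 4 % by mass, so it is Category OX (Oxidizer).
The oven-cleaner concentrate has pH 13.7, which is ≥ 12, so it is Category CR (Corrosive).
Total Category CR: (three 88.33 L containers = 264.99 L) + (three 112.5 L containers = 337.5 L) = 602.49 L.
602.49 L > 500 L (ocean vessel limit, Category CR) — over the limit.
Category OX quantity: 175 g.
175 g is within the ocean vessel limit of 250 g for Category OX.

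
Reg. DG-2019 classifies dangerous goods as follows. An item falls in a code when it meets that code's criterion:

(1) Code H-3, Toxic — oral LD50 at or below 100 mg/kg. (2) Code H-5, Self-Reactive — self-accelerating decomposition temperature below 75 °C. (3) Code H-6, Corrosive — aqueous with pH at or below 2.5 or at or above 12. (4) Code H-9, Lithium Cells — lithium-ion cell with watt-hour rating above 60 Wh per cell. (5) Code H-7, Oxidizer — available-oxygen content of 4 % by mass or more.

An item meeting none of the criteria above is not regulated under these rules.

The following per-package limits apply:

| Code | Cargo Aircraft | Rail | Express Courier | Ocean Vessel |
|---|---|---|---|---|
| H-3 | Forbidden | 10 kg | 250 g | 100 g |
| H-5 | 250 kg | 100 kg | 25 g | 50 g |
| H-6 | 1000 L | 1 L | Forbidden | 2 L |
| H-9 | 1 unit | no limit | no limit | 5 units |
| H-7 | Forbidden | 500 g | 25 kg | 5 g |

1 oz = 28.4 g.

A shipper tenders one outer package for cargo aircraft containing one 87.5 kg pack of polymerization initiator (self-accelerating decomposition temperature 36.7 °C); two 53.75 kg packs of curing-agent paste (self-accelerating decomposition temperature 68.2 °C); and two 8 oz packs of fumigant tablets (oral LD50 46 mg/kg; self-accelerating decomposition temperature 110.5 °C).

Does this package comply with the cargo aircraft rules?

The polymerization initiator has self-accelerating decomposition temperature 36.7 °C, which is < 75 °C, so it is Code H-5 (Self-Reactive).
With self-accelerating decomposition temperature 68.2 °C (< 75 °C), the curing-agent paste falls in Code H-5.
With oral LD50 46 mg/kg (≤ 100 mg/kg), the fumigant tablets fall in Code H-3.
Total Code H-5: 87.5 kg + (two 53.75 kg packs = 107.5 kg) = 195 kg.
That is within the Code H-5 cargo aircraft limit of 250 kg.
Code H-3 quantity: two 8 oz packs = 454.4 g.
By cargo aircraft, Code H-3 is Forbidden regardless of quantity.

No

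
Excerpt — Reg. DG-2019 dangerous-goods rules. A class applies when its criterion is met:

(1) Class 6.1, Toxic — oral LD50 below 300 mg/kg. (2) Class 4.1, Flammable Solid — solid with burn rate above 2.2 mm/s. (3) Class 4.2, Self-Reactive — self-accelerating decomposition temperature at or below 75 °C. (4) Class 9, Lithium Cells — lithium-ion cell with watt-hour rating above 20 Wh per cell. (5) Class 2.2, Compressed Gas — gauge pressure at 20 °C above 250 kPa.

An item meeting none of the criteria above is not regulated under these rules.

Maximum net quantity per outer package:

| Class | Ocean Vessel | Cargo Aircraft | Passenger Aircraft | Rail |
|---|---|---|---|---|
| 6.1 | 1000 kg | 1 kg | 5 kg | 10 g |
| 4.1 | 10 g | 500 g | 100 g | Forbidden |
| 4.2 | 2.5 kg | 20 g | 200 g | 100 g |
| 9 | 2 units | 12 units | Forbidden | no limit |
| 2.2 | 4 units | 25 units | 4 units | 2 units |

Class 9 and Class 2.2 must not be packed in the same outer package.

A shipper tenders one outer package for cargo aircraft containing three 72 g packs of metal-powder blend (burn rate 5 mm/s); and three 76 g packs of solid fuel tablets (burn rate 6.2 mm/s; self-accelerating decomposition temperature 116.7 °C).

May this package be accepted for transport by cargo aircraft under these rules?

Yes

Metal-powder blend: burn rate 5 mm/s > 2.2 mm/s → Class 4.1 (Flammable Solid).
Solid fuel tablets: burn rate 6.2 mm/s > 2.2 mm/s → Class 4.1 (Flammable Solid).
Total Class 4.1: (three 72 g packs = 216 g) + (three 76 g packs = 228 g) = 444 g.
That is within the Class 4.1 cargo aircraft limit of 500 g.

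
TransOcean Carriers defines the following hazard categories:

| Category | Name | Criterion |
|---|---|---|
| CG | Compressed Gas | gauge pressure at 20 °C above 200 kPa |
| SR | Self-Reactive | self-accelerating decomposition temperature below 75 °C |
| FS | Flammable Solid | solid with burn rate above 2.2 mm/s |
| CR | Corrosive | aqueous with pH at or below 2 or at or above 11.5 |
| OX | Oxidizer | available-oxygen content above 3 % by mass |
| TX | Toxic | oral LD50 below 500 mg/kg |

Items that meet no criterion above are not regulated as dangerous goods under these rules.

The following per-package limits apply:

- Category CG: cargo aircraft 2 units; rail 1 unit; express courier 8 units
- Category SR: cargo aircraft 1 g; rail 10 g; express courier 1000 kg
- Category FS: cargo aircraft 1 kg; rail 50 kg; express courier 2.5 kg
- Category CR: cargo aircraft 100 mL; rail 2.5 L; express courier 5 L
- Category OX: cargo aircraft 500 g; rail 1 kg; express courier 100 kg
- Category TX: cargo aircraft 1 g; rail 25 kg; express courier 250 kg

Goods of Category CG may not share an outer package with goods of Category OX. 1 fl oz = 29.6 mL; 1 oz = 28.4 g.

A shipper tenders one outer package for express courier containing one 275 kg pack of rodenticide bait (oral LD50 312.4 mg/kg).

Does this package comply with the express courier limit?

No

The rodenticide bait has oral LD50 312.4 mg/kg, which is < 500 mg/kg, so it is Category TX (Toxic).
Category TX quantity: 275 kg.
275 kg exceeds the express courier limit of 250 kg for Category TX.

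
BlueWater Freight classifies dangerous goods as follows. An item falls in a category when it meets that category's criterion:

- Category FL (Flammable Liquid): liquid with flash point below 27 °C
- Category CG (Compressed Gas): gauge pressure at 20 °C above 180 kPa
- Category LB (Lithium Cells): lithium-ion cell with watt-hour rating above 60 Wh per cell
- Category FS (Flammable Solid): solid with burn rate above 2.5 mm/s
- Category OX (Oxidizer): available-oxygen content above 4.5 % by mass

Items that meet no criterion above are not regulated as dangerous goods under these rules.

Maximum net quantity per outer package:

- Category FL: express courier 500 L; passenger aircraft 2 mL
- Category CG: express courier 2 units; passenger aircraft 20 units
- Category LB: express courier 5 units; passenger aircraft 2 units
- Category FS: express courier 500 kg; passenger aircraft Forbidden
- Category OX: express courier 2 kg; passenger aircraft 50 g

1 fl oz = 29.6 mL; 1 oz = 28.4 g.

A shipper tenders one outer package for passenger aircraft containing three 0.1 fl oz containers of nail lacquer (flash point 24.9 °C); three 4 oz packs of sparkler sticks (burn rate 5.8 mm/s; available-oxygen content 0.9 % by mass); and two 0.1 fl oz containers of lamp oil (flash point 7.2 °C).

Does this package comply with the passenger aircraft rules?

No

The nail lacquer has flash point 24.9 °C, which is < 27 °C, so it is Category FL (Flammable Liquid).
Burn rate 5.8 mm/s meets the Category FS criterion (Flammable Solid), so the sparkler sticks are Category FS.
The lamp oil has flash point 7.2 °C, which is < 27 °C, so it is Category FL (Flammable Liquid).
Category FL net quantity: (three 0.1 fl oz containers = 8.88 mL) + (two 0.1 fl oz containers = 5.92 mL) = 14.8 mL.
That exceeds the Category FL passenger aircraft limit of 2 mL.
Category FS quantity: three 4 oz packs = 340.8 g.
Category FS is Forbidden by passenger aircraft.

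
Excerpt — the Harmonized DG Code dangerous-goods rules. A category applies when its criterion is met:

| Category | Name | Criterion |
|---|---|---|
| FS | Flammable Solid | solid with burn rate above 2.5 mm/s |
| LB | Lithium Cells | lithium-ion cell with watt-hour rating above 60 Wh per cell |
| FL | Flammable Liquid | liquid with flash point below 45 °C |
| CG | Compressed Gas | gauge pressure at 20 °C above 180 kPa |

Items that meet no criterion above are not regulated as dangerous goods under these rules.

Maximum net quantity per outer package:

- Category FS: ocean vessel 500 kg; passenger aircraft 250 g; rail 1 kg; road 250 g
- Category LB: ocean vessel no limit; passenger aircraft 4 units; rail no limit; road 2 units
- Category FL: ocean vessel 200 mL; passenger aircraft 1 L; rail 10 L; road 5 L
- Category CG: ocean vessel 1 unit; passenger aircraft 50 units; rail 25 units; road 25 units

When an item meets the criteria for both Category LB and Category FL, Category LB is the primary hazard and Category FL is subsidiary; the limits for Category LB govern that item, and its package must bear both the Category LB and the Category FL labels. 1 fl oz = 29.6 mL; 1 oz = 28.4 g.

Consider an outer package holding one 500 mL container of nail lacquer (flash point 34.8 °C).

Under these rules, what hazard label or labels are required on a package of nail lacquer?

Flash point 34.8 °C meets the Category FL criterion (Flammable Liquid), so the nail lacquer is Category FL.
Only the Category FL label is required.

Category FL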